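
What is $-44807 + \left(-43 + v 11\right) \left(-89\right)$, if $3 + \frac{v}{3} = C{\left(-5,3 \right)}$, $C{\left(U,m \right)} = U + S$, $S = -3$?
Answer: $-8673$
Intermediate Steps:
$C{\left(U,m \right)} = -3 + U$ ($C{\left(U,m \right)} = U - 3 = -3 + U$)
$v = -33$ ($v = -9 + 3 \left(-3 - 5\right) = -9 + 3 \left(-8\right) = -9 - 24 = -33$)
$-44807 + \left(-43 + v 11\right) \left(-89\right) = -44807 + \left(-43 - 363\right) \left(-89\right) = -44807 - -36134 = -44807 + 36134 = -8673$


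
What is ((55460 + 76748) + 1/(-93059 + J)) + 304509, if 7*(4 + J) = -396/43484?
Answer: 3092749092989473/7081815210 ≈ 4.3672e+5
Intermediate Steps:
J = -304487/76097 (J = -4 + (-396/43484)/7 = -4 + (-396*1/43484)/7 = -4 + (1/7)*(-99/10871) = -4 - 99/76097 = -304487/76097 ≈ -4.0013)
((55460 + 76748) + 1/(-93059 + J)) + 304509 = ((55460 + 76748) + 1/(-93059 - 304487/76097)) + 304509 = (132208 + 1/(-7081815210/76097)) + 304509 = (132208 - 76097/7081815210) + 304509 = 936272625207583/7081815210 + 304509 = 3092749092989473/7081815210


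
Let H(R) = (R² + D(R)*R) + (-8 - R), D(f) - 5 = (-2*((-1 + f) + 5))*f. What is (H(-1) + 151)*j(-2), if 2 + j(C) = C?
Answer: -536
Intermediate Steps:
j(C) = -2 + C
D(f) = 5 + f*(-8 - 2*f) (D(f) = 5 + (-2*((-1 + f) + 5))*f = 5 + (-2*(4 + f))*f = 5 + (-8 - 2*f)*f = 5 + f*(-8 - 2*f))
H(R) = -8 + R² - R + R*(5 - 8*R - 2*R²) (H(R) = (R² + (5 - 8*R - 2*R²)*R) + (-8 - R) = (R² + R*(5 - 8*R - 2*R²)) + (-8 - R) = -8 + R² - R + R*(5 - 8*R - 2*R²))
(H(-1) + 151)*j(-2) = ((-8 - 7*(-1)² - 2*(-1)³ + 4*(-1)) + 151)*(-2 - 2) = ((-8 - 7*1 - 2*(-1) - 4) + 151)*(-4) = ((-8 - 7 + 2 - 4) + 151)*(-4) = (-17 + 151)*(-4) = 134*(-4) = -536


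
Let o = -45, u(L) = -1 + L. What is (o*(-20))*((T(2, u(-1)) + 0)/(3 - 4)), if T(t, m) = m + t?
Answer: 0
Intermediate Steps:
(o*(-20))*((T(2, u(-1)) + 0)/(3 - 4)) = (-45*(-20))*((((-1 - 1) + 2) + 0)/(3 - 4)) = 900*(((-2 + 2) + 0)/(-1)) = 900*((0 + 0)*(-1)) = 900*(0*(-1)) = 900*0 = 0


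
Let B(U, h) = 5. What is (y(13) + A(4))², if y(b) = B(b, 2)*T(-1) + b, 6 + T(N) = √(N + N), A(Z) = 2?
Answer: 175 - 150*I*√2 ≈ 175.0 - 212.13*I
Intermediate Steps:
T(N) = -6 + √2*√N (T(N) = -6 + √(N + N) = -6 + √(2*N) = -6 + √2*√N)
y(b) = -30 + b + 5*I*√2 (y(b) = 5*(-6 + √2*√(-1)) + b = 5*(-6 + √2*I) + b = 5*(-6 + I*√2) + b = (-30 + 5*I*√2) + b = -30 + b + 5*I*√2)
(y(13) + A(4))² = ((-30 + 13 + 5*I*√2) + 2)² = ((-17 + 5*I*√2) + 2)² = (-15 + 5*I*√2)²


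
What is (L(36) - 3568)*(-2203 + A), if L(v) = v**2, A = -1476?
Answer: 8358688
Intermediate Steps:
(L(36) - 3568)*(-2203 + A) = (36**2 - 3568)*(-2203 - 1476) = (1296 - 3568)*(-3679) = -2272*(-3679) = 8358688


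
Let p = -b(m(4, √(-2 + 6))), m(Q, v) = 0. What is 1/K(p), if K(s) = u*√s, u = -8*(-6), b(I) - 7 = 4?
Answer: -I*√11/528 ≈ -0.0062815*I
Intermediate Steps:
b(I) = 11 (b(I) = 7 + 4 = 11)
p = -11 (p = -1*11 = -11)
u = 48
K(s) = 48*√s
1/K(p) = 1/(48*√(-11)) = 1/(48*(I*√11)) = 1/(48*I*√11) = -I*√11/528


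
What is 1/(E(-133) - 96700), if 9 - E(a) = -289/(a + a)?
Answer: -266/25720095 ≈ -1.0342e-5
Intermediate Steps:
E(a) = 9 + 289/(2*a) (E(a) = 9 - (-289)/(a + a) = 9 - (-289)/(2*a) = 9 + 289/(2*a))
1/(E(-133) - 96700) = 1/((9 + (289/2)/(-133)) - 96700) = 1/((9 + (289/2)*(-1/133)) - 96700) = 1/((9 - 289/266) - 96700) = 1/(2105/266 - 96700) = 1/(-25720095/266) = -266/25720095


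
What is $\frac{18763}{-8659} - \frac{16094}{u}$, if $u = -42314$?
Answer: $- \frac{327289818}{183198463} \approx -1.7865$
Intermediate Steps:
$\frac{18763}{-8659} - \frac{16094}{u} = \frac{18763}{-8659} - \frac{16094}{-42314} = 18763 \left(- \frac{1}{8659}\right) - - \frac{8047}{21157} = - \frac{18763}{8659} + \frac{8047}{21157} = - \frac{327289818}{183198463}$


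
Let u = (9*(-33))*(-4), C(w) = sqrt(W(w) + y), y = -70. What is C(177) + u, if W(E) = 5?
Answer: 1188 + I*sqrt(65) ≈ 1188.0 + 8.0623*I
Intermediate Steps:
C(w) = I*sqrt(65) (C(w) = sqrt(5 - 70) = sqrt(-65) = I*sqrt(65))
u = 1188 (u = -297*(-4) = 1188)
C(177) + u = I*sqrt(65) + 1188 = 1188 + I*sqrt(65)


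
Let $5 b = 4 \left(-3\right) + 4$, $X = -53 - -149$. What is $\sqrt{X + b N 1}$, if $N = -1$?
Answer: $\frac{2 \sqrt{610}}{5} \approx 9.8793$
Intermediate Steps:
$X = 96$ ($X = -53 + 149 = 96$)
$b = - \frac{8}{5}$ ($b = \frac{4 \left(-3\right) + 4}{5} = \frac{-12 + 4}{5} = \frac{1}{5} \left(-8\right) = - \frac{8}{5} \approx -1.6$)
$\sqrt{X + b N 1} = \sqrt{96 + \left(- \frac{8}{5}\right) \left(-1\right) 1} = \sqrt{96 + \frac{8}{5} \cdot 1} = \sqrt{96 + \frac{8}{5}} = \sqrt{\frac{488}{5}} = \frac{2 \sqrt{610}}{5}$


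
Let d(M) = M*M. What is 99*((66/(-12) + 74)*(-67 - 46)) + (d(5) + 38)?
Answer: -1532493/2 ≈ -7.6625e+5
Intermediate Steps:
d(M) = M²
99*((66/(-12) + 74)*(-67 - 46)) + (d(5) + 38) = 99*((66/(-12) + 74)*(-67 - 46)) + (5² + 38) = 99*((66*(-1/12) + 74)*(-113)) + (25 + 38) = 99*((-11/2 + 74)*(-113)) + 63 = 99*((137/2)*(-113)) + 63 = 99*(-15481/2) + 63 = -1532619/2 + 63 = -1532493/2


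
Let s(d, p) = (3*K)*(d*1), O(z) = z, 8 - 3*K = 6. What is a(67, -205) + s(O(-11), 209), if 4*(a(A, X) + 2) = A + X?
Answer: -117/2 ≈ -58.500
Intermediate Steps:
K = 2/3 (K = 8/3 - 1/3*6 = 8/3 - 2 = 2/3 ≈ 0.66667)
s(d, p) = 2*d (s(d, p) = (3*(2/3))*(d*1) = 2*d)
a(A, X) = -2 + A/4 + X/4 (a(A, X) = -2 + (A + X)/4 = -2 + (A/4 + X/4) = -2 + A/4 + X/4)
a(67, -205) + s(O(-11), 209) = (-2 + (1/4)*67 + (1/4)*(-205)) + 2*(-11) = (-2 + 67/4 - 205/4) - 22 = -73/2 - 22 = -117/2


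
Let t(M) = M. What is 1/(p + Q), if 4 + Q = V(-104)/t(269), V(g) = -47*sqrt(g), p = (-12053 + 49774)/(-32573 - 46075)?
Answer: -154233089896728/800215628310781 + 156406752860544*I*sqrt(26)/10402803168040153 ≈ -0.19274 + 0.076664*I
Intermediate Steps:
p = -37721/78648 (p = 37721/(-78648) = 37721*(-1/78648) = -37721/78648 ≈ -0.47962)
Q = -4 - 94*I*sqrt(26)/269 ≈ -4.0 - 1.7818*I
1/(p + Q) = 1/(-37721/78648 + (-4 - 94*I*sqrt(26)/269)) = 1/(-352313/78648 - 94*I*sqrt(26)/269)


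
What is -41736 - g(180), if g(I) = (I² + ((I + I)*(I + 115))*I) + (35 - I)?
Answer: -19189991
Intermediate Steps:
g(I) = 35 + I² - I + 2*I²*(115 + I) (g(I) = (I² + ((2*I)*(115 + I))*I) + (35 - I) = (I² + (2*I*(115 + I))*I) + (35 - I) = (I² + 2*I²*(115 + I)) + (35 - I) = 35 + I² - I + 2*I²*(115 + I))
-41736 - g(180) = -41736 - (35 - 1*180 + 2*180³ + 231*180²) = -41736 - (35 - 180 + 2*5832000 + 231*32400) = -41736 - (35 - 180 + 11664000 + 7484400) = -41736 - 1*19148255 = -41736 - 19148255 = -19189991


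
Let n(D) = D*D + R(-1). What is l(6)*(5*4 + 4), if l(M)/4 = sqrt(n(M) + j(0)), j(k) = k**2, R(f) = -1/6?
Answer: 16*sqrt(1290) ≈ 574.67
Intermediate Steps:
R(f) = -1/6 (R(f) = -1*1/6 = -1/6)
n(D) = -1/6 + D**2 (n(D) = D*D - 1/6 = D**2 - 1/6 = -1/6 + D**2)
l(M) = 4*sqrt(-1/6 + M**2) (l(M) = 4*sqrt((-1/6 + M**2) + 0**2) = 4*sqrt((-1/6 + M**2) + 0) = 4*sqrt(-1/6 + M**2))
l(6)*(5*4 + 4) = (2*sqrt(-6 + 36*6**2)/3)*(5*4 + 4) = (2*sqrt(-6 + 36*36)/3)*(20 + 4) = (2*sqrt(-6 + 1296)/3)*24 = (2*sqrt(1290)/3)*24 = 16*sqrt(1290)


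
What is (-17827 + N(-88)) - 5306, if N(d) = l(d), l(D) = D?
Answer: -23221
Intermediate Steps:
N(d) = d
(-17827 + N(-88)) - 5306 = (-17827 - 88) - 5306 = -17915 - 5306 = -23221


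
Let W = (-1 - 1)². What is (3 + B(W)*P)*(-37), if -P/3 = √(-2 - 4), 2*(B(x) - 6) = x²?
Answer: -111 + 1554*I*√6 ≈ -111.0 + 3806.5*I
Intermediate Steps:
W = 4 (W = (-2)² = 4)
B(x) = 6 + x²/2
P = -3*I*√6 (P = -3*√(-2 - 4) = -3*I*√6 ≈ -7.3485*I)
(3 + B(W)*P)*(-37) = (3 + (6 + (½)*4²)*(-3*I*√6))*(-37) = (3 + (6 + (½)*16)*(-3*I*√6))*(-37) = (3 + (6 + 8)*(-3*I*√6))*(-37) = (3 + 14*(-3*I*√6))*(-37) = (3 - 42*I*√6)*(-37) = -111 + 1554*I*√6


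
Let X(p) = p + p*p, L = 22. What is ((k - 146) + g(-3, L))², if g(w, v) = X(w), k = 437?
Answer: 88209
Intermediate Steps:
X(p) = p + p²
g(w, v) = w*(1 + w)
((k - 146) + g(-3, L))² = ((437 - 146) - 3*(1 - 3))² = (291 - 3*(-2))² = (291 + 6)² = 297² = 88209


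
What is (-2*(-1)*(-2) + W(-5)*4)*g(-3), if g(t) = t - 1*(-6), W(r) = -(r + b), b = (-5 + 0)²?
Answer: -252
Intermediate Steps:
b = 25 (b = (-5)² = 25)
W(r) = -25 - r (W(r) = -(r + 25) = -(25 + r) = -25 - r)
g(t) = 6 + t (g(t) = t + 6 = 6 + t)
(-2*(-1)*(-2) + W(-5)*4)*g(-3) = (-2*(-1)*(-2) + (-25 - 1*(-5))*4)*(6 - 3) = (2*(-2) + (-25 + 5)*4)*3 = (-4 - 20*4)*3 = (-4 - 80)*3 = -84*3 = -252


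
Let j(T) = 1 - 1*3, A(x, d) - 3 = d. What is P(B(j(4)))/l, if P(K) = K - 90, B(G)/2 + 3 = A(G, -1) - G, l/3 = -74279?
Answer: 88/222837 ≈ 0.00039491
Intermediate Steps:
A(x, d) = 3 + d
l = -222837 (l = 3*(-74279) = -222837)
j(T) = -2 (j(T) = 1 - 3 = -2)
B(G) = -2 - 2*G (B(G) = -6 + 2*((3 - 1) - G) = -6 + 2*(2 - G) = -6 + (4 - 2*G) = -2 - 2*G)
P(K) = -90 + K
P(B(j(4)))/l = (-90 + (-2 - 2*(-2)))/(-222837) = (-90 + (-2 + 4))*(-1/222837) = (-90 + 2)*(-1/222837) = -88*(-1/222837) = 88/222837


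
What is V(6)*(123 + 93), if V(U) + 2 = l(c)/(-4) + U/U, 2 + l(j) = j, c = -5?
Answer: 162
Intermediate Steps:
l(j) = -2 + j
V(U) = ¾ (V(U) = -2 + ((-2 - 5)/(-4) + U/U) = -2 + (-7*(-¼) + 1) = -2 + (7/4 + 1) = -2 + 11/4 = ¾)
V(6)*(123 + 93) = 3*(123 + 93)/4 = (¾)*216 = 162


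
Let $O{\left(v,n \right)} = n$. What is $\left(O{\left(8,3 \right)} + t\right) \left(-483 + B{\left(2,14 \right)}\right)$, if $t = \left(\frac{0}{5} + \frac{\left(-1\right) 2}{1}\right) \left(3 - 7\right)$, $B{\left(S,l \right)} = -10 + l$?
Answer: $-5269$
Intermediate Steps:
$t = 8$ ($t = \left(0 \cdot \frac{1}{5} - 2\right) \left(-4\right) = \left(0 - 2\right) \left(-4\right) = \left(-2\right) \left(-4\right) = 8$)
$\left(O{\left(8,3 \right)} + t\right) \left(-483 + B{\left(2,14 \right)}\right) = \left(3 + 8\right) \left(-483 + \left(-10 + 14\right)\right) = 11 \left(-483 + 4\right) = 11 \left(-479\right) = -5269$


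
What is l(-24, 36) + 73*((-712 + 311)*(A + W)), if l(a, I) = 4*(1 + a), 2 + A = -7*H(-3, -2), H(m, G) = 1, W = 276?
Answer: -7815983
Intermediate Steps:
A = -9 (A = -2 - 7*1 = -2 - 7 = -9)
l(a, I) = 4 + 4*a
l(-24, 36) + 73*((-712 + 311)*(A + W)) = (4 + 4*(-24)) + 73*((-712 + 311)*(-9 + 276)) = (4 - 96) + 73*(-401*267) = -92 + 73*(-107067) = -92 - 7815891 = -7815983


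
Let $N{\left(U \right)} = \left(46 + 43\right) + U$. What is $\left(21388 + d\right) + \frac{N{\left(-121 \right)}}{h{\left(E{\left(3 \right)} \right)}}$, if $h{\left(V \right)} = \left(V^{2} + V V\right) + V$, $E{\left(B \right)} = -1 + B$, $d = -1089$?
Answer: $\frac{101479}{5} \approx 20296.0$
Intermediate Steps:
$N{\left(U \right)} = 89 + U$
$h{\left(V \right)} = V + 2 V^{2}$ ($h{\left(V \right)} = \left(V^{2} + V^{2}\right) + V = 2 V^{2} + V = V + 2 V^{2}$)
$\left(21388 + d\right) + \frac{N{\left(-121 \right)}}{h{\left(E{\left(3 \right)} \right)}} = \left(21388 - 1089\right) + \frac{89 - 121}{\left(-1 + 3\right) \left(1 + 2 \left(-1 + 3\right)\right)} = 20299 - \frac{32}{2 \left(1 + 2 \cdot 2\right)} = 20299 - \frac{32}{2 \left(1 + 4\right)} = 20299 - \frac{32}{2 \cdot 5} = 20299 - \frac{32}{10} = 20299 - \frac{16}{5} = \frac{101479}{5}$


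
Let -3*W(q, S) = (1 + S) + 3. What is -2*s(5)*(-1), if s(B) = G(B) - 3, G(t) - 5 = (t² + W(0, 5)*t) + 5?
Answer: 34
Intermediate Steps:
W(q, S) = -4/3 - S/3 (W(q, S) = -((1 + S) + 3)/3 = -(4 + S)/3 = -4/3 - S/3)
G(t) = 10 + t² - 3*t (G(t) = 5 + ((t² + (-4/3 - ⅓*5)*t) + 5) = 5 + ((t² + (-4/3 - 5/3)*t) + 5) = 5 + ((t² - 3*t) + 5) = 5 + (5 + t² - 3*t) = 10 + t² - 3*t)
s(B) = 7 + B² - 3*B (s(B) = (10 + B² - 3*B) - 3 = 7 + B² - 3*B)
-2*s(5)*(-1) = -2*(7 + 5² - 3*5)*(-1) = -2*(7 + 25 - 15)*(-1) = -2*17*(-1) = -34*(-1) = 34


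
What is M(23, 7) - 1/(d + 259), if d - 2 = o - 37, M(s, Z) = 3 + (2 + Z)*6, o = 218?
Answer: 25193/442 ≈ 56.998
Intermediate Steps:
M(s, Z) = 15 + 6*Z (M(s, Z) = 3 + (12 + 6*Z) = 15 + 6*Z)
d = 183 (d = 2 + (218 - 37) = 2 + 181 = 183)
M(23, 7) - 1/(d + 259) = (15 + 6*7) - 1/(183 + 259) = (15 + 42) - 1/442 = 57 - 1*1/442 = 57 - 1/442 = 25193/442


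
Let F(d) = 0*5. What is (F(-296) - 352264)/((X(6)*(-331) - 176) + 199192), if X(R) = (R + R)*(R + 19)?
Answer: -88066/24929 ≈ -3.5327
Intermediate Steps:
F(d) = 0
X(R) = 2*R*(19 + R) (X(R) = (2*R)*(19 + R) = 2*R*(19 + R))
(F(-296) - 352264)/((X(6)*(-331) - 176) + 199192) = (0 - 352264)/(((2*6*(19 + 6))*(-331) - 176) + 199192) = -352264/(((2*6*25)*(-331) - 176) + 199192) = -352264/((300*(-331) - 176) + 199192) = -352264/((-99300 - 176) + 199192) = -352264/(-99476 + 199192) = -352264/99716 = -352264*1/99716 = -88066/24929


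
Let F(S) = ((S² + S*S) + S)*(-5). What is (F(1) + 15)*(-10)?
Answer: 0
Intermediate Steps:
F(S) = -10*S² - 5*S (F(S) = ((S² + S²) + S)*(-5) = (2*S² + S)*(-5) = (S + 2*S²)*(-5) = -10*S² - 5*S)
(F(1) + 15)*(-10) = (-5*1*(1 + 2*1) + 15)*(-10) = (-5*1*(1 + 2) + 15)*(-10) = (-5*1*3 + 15)*(-10) = (-15 + 15)*(-10) = 0*(-10) = 0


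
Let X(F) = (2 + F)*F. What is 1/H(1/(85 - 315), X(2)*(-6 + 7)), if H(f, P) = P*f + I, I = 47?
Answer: 115/5401 ≈ 0.021292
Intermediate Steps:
X(F) = F*(2 + F)
H(f, P) = 47 + P*f (H(f, P) = P*f + 47 = 47 + P*f)
1/H(1/(85 - 315), X(2)*(-6 + 7)) = 1/(47 + ((2*(2 + 2))*(-6 + 7))/(85 - 315)) = 1/(47 + ((2*4)*1)/(-230)) = 1/(47 + (8*1)*(-1/230)) = 1/(47 + 8*(-1/230)) = 1/(47 - 4/115) = 1/(5401/115) = 115/5401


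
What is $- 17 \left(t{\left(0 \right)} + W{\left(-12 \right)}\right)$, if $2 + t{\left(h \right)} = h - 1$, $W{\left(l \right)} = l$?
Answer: $255$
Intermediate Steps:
$t{\left(h \right)} = -3 + h$ ($t{\left(h \right)} = -2 + \left(h - 1\right) = -2 + \left(-1 + h\right) = -3 + h$)
$- 17 \left(t{\left(0 \right)} + W{\left(-12 \right)}\right) = - 17 \left(\left(-3 + 0\right) - 12\right) = - 17 \left(-3 - 12\right) = \left(-17\right) \left(-15\right) = 255$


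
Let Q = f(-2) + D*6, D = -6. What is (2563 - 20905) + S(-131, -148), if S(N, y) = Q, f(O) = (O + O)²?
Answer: -18362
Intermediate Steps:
f(O) = 4*O² (f(O) = (2*O)² = 4*O²)
Q = -20 (Q = 4*(-2)² - 6*6 = 4*4 - 36 = 16 - 36 = -20)
S(N, y) = -20
(2563 - 20905) + S(-131, -148) = (2563 - 20905) - 20 = -18342 - 20 = -18362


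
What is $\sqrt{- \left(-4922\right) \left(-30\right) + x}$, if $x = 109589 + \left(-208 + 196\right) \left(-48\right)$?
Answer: $i \sqrt{37495} \approx 193.64 i$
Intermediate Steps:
$x = 110165$ ($x = 109589 - -576 = 109589 + 576 = 110165$)
$\sqrt{- \left(-4922\right) \left(-30\right) + x} = \sqrt{- \left(-4922\right) \left(-30\right) + 110165} = \sqrt{\left(-1\right) 147660 + 110165} = \sqrt{-147660 + 110165} = \sqrt{-37495} = i \sqrt{37495}$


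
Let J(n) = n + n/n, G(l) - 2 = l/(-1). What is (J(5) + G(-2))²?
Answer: 100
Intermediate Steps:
G(l) = 2 - l (G(l) = 2 + l/(-1) = 2 + l*(-1) = 2 - l)
J(n) = 1 + n (J(n) = n + 1 = 1 + n)
(J(5) + G(-2))² = ((1 + 5) + (2 - 1*(-2)))² = (6 + (2 + 2))² = (6 + 4)² = 10² = 100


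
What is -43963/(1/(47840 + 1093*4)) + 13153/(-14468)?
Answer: -33209791598161/14468 ≈ -2.2954e+9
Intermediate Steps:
-43963/(1/(47840 + 1093*4)) + 13153/(-14468) = -43963/(1/(47840 + 4372)) + 13153*(-1/14468) = -43963/(1/52212) - 13153/14468 = -43963/1/52212 - 13153/14468 = -43963*52212 - 13153/14468 = -2295396156 - 13153/14468 = -33209791598161/14468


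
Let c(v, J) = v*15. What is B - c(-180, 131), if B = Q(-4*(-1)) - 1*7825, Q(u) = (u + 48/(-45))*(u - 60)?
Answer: -79339/15 ≈ -5289.3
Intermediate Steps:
c(v, J) = 15*v
Q(u) = (-60 + u)*(-16/15 + u) (Q(u) = (u + 48*(-1/45))*(-60 + u) = (u - 16/15)*(-60 + u) = (-16/15 + u)*(-60 + u) = (-60 + u)*(-16/15 + u))
B = -119839/15 (B = (64 + (-4*(-1))² - (-3664)*(-1)/15) - 1*7825 = (64 + 4² - 916/15*4) - 7825 = (64 + 16 - 3664/15) - 7825 = -2464/15 - 7825 = -119839/15 ≈ -7989.3)
B - c(-180, 131) = -119839/15 - 15*(-180) = -119839/15 - 1*(-2700) = -119839/15 + 2700 = -79339/15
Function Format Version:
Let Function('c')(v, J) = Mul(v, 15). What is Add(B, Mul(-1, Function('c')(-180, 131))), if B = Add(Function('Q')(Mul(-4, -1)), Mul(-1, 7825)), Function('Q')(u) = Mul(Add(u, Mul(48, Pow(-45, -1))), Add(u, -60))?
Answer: Rational(-79339, 15) ≈ -5289.3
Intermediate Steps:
Function('c')(v, J) = Mul(15, v)
Function('Q')(u) = Mul(Add(-60, u), Add(Rational(-16, 15), u)) (Function('Q')(u) = Mul(Add(u, Mul(48, Rational(-1, 45))), Add(-60, u)) = Mul(Add(u, Rational(-16, 15)), Add(-60, u)) = Mul(Add(Rational(-16, 15), u), Add(-60, u)) = Mul(Add(-60, u), Add(Rational(-16, 15), u)))
B = Rational(-119839, 15) (B = Add(Add(64, Pow(Mul(-4, -1), 2), Mul(Rational(-916, 15), Mul(-4, -1))), Mul(-1, 7825)) = Add(Add(64, Pow(4, 2), Mul(Rational(-916, 15), 4)), -7825) = Add(Add(64, 16, Rational(-3664, 15)), -7825) = Add(Rational(-2464, 15), -7825) = Rational(-119839, 15) ≈ -7989.3)
Add(B, Mul(-1, Function('c')(-180, 131))) = Add(Rational(-119839, 15), Mul(-1, Mul(15, -180))) = Add(Rational(-119839, 15), Mul(-1, -2700)) = Add(Rational(-119839, 15), 2700) = Rational(-79339, 15)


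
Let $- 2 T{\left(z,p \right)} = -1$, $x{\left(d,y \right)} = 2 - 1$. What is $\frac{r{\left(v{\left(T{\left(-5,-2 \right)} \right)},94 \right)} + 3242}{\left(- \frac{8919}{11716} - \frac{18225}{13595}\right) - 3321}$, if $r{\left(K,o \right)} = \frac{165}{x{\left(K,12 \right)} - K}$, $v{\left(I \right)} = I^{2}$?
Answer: $- \frac{36761597816}{35286693555} \approx -1.0418$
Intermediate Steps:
$x{\left(d,y \right)} = 1$ ($x{\left(d,y \right)} = 2 - 1 = 1$)
$T{\left(z,p \right)} = \frac{1}{2}$ ($T{\left(z,p \right)} = \left(- \frac{1}{2}\right) \left(-1\right) = \frac{1}{2}$)
$r{\left(K,o \right)} = \frac{165}{1 - K}$
$\frac{r{\left(v{\left(T{\left(-5,-2 \right)} \right)},94 \right)} + 3242}{\left(- \frac{8919}{11716} - \frac{18225}{13595}\right) - 3321} = \frac{- \frac{165}{-1 + \left(\frac{1}{2}\right)^{2}} + 3242}{\left(- \frac{8919}{11716} - \frac{18225}{13595}\right) - 3321} = \frac{- \frac{165}{-1 + \frac{1}{4}} + 3242}{\left(\left(-8919\right) \frac{1}{11716} - \frac{3645}{2719}\right) - 3321} = \frac{- \frac{165}{- \frac{3}{4}} + 3242}{\left(- \frac{8919}{11716} - \frac{3645}{2719}\right) - 3321} = \frac{\left(-165\right) \left(- \frac{4}{3}\right) + 3242}{- \frac{66955581}{31855804} - 3321} = \frac{220 + 3242}{- \frac{105860080665}{31855804}} = 3462 \left(- \frac{31855804}{105860080665}\right) = - \frac{36761597816}{35286693555}$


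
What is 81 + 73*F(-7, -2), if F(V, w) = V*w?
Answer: 1103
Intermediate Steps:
81 + 73*F(-7, -2) = 81 + 73*(-7*(-2)) = 81 + 73*14 = 81 + 1022 = 1103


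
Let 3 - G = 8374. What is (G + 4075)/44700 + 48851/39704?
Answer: 167755943/147897400 ≈ 1.1343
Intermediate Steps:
G = -8371 (G = 3 - 1*8374 = 3 - 8374 = -8371)
(G + 4075)/44700 + 48851/39704 = (-8371 + 4075)/44700 + 48851/39704 = -4296*1/44700 + 48851*(1/39704) = -358/3725 + 48851/39704 = 167755943/147897400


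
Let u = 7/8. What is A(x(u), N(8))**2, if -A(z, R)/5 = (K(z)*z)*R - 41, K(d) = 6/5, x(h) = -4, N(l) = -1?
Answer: 32761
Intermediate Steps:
u = 7/8 (u = 7*(1/8) = 7/8 ≈ 0.87500)
K(d) = 6/5 (K(d) = 6*(1/5) = 6/5)
A(z, R) = 205 - 6*R*z (A(z, R) = -5*((6*z/5)*R - 41) = -5*(6*R*z/5 - 41) = -5*(-41 + 6*R*z/5) = 205 - 6*R*z)
A(x(u), N(8))**2 = (205 - 6*(-1)*(-4))**2 = (205 - 24)**2 = 181**2 = 32761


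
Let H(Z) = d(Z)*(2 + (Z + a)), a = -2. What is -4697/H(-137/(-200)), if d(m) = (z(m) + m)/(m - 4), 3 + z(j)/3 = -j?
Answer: -300300/137 ≈ -2192.0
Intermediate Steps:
z(j) = -9 - 3*j (z(j) = -9 + 3*(-j) = -9 - 3*j)
d(m) = (-9 - 2*m)/(-4 + m) (d(m) = ((-9 - 3*m) + m)/(m - 4) = (-9 - 2*m)/(-4 + m))
H(Z) = Z*(-9 - 2*Z)/(-4 + Z) (H(Z) = ((-9 - 2*Z)/(-4 + Z))*(2 + (Z - 2)) = ((-9 - 2*Z)/(-4 + Z))*(2 + (-2 + Z)) = ((-9 - 2*Z)/(-4 + Z))*Z = Z*(-9 - 2*Z)/(-4 + Z))
-4697/H(-137/(-200)) = -4697*(-200*(-4 - 137/(-200))/(137*(9 + 2*(-137/(-200))))) = -4697*(-200*(-4 - 137*(-1/200))/(137*(9 + 2*(-137*(-1/200))))) = -4697*(-200*(-4 + 137/200)/(137*(9 + 2*(137/200)))) = -4697*663/(137*(9 + 137/100)) = -4697/((-1*137/200*(-200/663)*1037/100)) = -4697/8357/3900 = -4697*3900/8357 = -300300/137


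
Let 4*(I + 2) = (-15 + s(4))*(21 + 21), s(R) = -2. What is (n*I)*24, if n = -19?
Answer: 82308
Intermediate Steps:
I = -361/2 (I = -2 + ((-15 - 2)*(21 + 21))/4 = -2 + (-17*42)/4 = -2 + (¼)*(-714) = -2 - 357/2 = -361/2 ≈ -180.50)
(n*I)*24 = -19*(-361/2)*24 = (6859/2)*24 = 82308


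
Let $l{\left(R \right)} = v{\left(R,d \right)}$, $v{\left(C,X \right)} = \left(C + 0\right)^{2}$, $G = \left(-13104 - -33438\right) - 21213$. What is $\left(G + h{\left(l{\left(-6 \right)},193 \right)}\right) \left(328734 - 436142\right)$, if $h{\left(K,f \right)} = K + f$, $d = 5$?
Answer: $69815200$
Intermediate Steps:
$G = -879$ ($G = \left(-13104 + 33438\right) - 21213 = 20334 - 21213 = -879$)
$v{\left(C,X \right)} = C^{2}$
$l{\left(R \right)} = R^{2}$
$\left(G + h{\left(l{\left(-6 \right)},193 \right)}\right) \left(328734 - 436142\right) = \left(-879 + \left(\left(-6\right)^{2} + 193\right)\right) \left(328734 - 436142\right) = \left(-879 + \left(36 + 193\right)\right) \left(-107408\right) = \left(-879 + 229\right) \left(-107408\right) = \left(-650\right) \left(-107408\right) = 69815200$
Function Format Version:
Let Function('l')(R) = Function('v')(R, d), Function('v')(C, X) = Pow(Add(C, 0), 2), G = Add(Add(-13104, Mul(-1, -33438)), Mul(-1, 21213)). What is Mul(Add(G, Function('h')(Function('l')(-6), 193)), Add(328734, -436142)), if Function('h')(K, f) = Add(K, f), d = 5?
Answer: 69815200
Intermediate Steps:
G = -879 (G = Add(Add(-13104, 33438), -21213) = Add(20334, -21213) = -879)
Function('v')(C, X) = Pow(C, 2)
Function('l')(R) = Pow(R, 2)
Mul(Add(G, Function('h')(Function('l')(-6), 193)), Add(328734, -436142)) = Mul(Add(-879, Add(Pow(-6, 2), 193)), Add(328734, -436142)) = Mul(Add(-879, Add(36, 193)), -107408) = Mul(Add(-879, 229), -107408) = Mul(-650, -107408) = 69815200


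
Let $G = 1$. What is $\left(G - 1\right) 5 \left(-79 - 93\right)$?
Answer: $0$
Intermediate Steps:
$\left(G - 1\right) 5 \left(-79 - 93\right) = \left(1 - 1\right) 5 \left(-79 - 93\right) = 0 \cdot 5 \left(-172\right) = 0 \left(-172\right) = 0$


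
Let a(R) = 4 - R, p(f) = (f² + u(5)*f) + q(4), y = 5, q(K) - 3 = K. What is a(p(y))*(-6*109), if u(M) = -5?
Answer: 1962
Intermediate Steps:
q(K) = 3 + K
p(f) = 7 + f² - 5*f (p(f) = (f² - 5*f) + (3 + 4) = (f² - 5*f) + 7 = 7 + f² - 5*f)
a(p(y))*(-6*109) = (4 - (7 + 5² - 5*5))*(-6*109) = (4 - (7 + 25 - 25))*(-654) = (4 - 1*7)*(-654) = (4 - 7)*(-654) = -3*(-654) = 1962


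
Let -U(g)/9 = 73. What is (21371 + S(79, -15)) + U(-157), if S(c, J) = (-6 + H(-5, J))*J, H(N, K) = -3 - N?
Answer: 20774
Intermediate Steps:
S(c, J) = -4*J (S(c, J) = (-6 + (-3 - 1*(-5)))*J = (-6 + (-3 + 5))*J = (-6 + 2)*J = -4*J)
U(g) = -657 (U(g) = -9*73 = -657)
(21371 + S(79, -15)) + U(-157) = (21371 - 4*(-15)) - 657 = (21371 + 60) - 657 = 21431 - 657 = 20774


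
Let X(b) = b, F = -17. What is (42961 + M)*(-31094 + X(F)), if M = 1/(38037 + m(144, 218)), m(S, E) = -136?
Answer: -50656948121682/37901 ≈ -1.3366e+9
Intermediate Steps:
M = 1/37901 (M = 1/(38037 - 136) = 1/37901 ≈ 2.6385e-5)
(42961 + M)*(-31094 + X(F)) = (42961 + 1/37901)*(-31094 - 17) = (1628264862/37901)*(-31111) = -50656948121682/37901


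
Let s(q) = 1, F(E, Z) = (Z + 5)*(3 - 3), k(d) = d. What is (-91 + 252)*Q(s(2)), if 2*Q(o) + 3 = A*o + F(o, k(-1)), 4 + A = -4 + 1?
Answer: -805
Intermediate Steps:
A = -7 (A = -4 + (-4 + 1) = -4 - 3 = -7)
F(E, Z) = 0 (F(E, Z) = (5 + Z)*0 = 0)
Q(o) = -3/2 - 7*o/2 (Q(o) = -3/2 + (-7*o + 0)/2 = -3/2 + (-7*o)/2 = -3/2 - 7*o/2)
(-91 + 252)*Q(s(2)) = (-91 + 252)*(-3/2 - 7/2*1) = 161*(-3/2 - 7/2) = 161*(-5) = -805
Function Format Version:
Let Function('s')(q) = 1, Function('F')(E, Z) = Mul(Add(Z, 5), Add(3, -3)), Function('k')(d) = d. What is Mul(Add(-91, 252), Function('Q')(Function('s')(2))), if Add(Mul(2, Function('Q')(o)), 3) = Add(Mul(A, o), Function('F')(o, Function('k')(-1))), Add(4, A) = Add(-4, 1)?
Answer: -805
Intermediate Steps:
A = -7 (A = Add(-4, Add(-4, 1)) = Add(-4, -3) = -7)
Function('F')(E, Z) = 0 (Function('F')(E, Z) = Mul(Add(5, Z), 0) = 0)
Function('Q')(o) = Add(Rational(-3, 2), Mul(Rational(-7, 2), o)) (Function('Q')(o) = Add(Rational(-3, 2), Mul(Rational(1, 2), Add(Mul(-7, o), 0))) = Add(Rational(-3, 2), Mul(Rational(1, 2), Mul(-7, o))) = Add(Rational(-3, 2), Mul(Rational(-7, 2), o)))
Mul(Add(-91, 252), Function('Q')(Function('s')(2))) = Mul(Add(-91, 252), Add(Rational(-3, 2), Mul(Rational(-7, 2), 1))) = Mul(161, Add(Rational(-3, 2), Rational(-7, 2))) = Mul(161, -5) = -805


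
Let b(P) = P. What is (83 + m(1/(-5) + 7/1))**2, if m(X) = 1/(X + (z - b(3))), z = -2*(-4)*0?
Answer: 2502724/361 ≈ 6932.8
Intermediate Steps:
z = 0 (z = 8*0 = 0)
m(X) = 1/(-3 + X) (m(X) = 1/(X + (0 - 1*3)) = 1/(X + (0 - 3)) = 1/(X - 3) = 1/(-3 + X))
(83 + m(1/(-5) + 7/1))**2 = (83 + 1/(-3 + (1/(-5) + 7/1)))**2 = (83 + 1/(-3 + (1*(-1/5) + 7*1)))**2 = (83 + 1/(-3 + (-1/5 + 7)))**2 = (83 + 1/(-3 + 34/5))**2 = (83 + 1/(19/5))**2 = (83 + 5/19)**2 = (1582/19)**2 = 2502724/361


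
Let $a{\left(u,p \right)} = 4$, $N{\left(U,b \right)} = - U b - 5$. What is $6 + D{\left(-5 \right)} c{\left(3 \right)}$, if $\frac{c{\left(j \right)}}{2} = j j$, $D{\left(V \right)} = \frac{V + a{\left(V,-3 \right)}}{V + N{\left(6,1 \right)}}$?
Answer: $\frac{57}{8} \approx 7.125$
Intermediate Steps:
$N{\left(U,b \right)} = -5 - U b$ ($N{\left(U,b \right)} = - U b - 5 = -5 - U b$)
$D{\left(V \right)} = \frac{4 + V}{-11 + V}$ ($D{\left(V \right)} = \frac{V + 4}{V - \left(5 + 6 \cdot 1\right)} = \frac{4 + V}{V - 11} = \frac{4 + V}{-11 + V}$)
$c{\left(j \right)} = 2 j^{2}$ ($c{\left(j \right)} = 2 j j = 2 j^{2}$)
$6 + D{\left(-5 \right)} c{\left(3 \right)} = 6 + \frac{4 - 5}{-11 - 5} \cdot 2 \cdot 3^{2} = 6 + \frac{1}{-16} \left(-1\right) 2 \cdot 9 = 6 + \left(- \frac{1}{16}\right) \left(-1\right) 18 = 6 + \frac{1}{16} \cdot 18 = 6 + \frac{9}{8} = \frac{57}{8}$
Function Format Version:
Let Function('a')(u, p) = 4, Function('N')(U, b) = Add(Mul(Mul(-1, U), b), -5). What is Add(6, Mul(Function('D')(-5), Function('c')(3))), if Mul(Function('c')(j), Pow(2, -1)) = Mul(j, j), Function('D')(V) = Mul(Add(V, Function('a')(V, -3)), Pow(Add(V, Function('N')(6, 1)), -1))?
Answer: Rational(57, 8) ≈ 7.1250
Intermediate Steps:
Function('N')(U, b) = Add(-5, Mul(-1, U, b)) (Function('N')(U, b) = Add(Mul(-1, U, b), -5) = Add(-5, Mul(-1, U, b)))
Function('D')(V) = Mul(Pow(Add(-11, V), -1), Add(4, V)) (Function('D')(V) = Mul(Add(V, 4), Pow(Add(V, Add(-5, Mul(-1, 6, 1))), -1)) = Mul(Add(4, V), Pow(Add(V, Add(-5, -6)), -1)) = Mul(Add(4, V), Pow(Add(V, -11), -1)) = Mul(Add(4, V), Pow(Add(-11, V), -1)) = Mul(Pow(Add(-11, V), -1), Add(4, V)))
Function('c')(j) = Mul(2, Pow(j, 2)) (Function('c')(j) = Mul(2, Mul(j, j)) = Mul(2, Pow(j, 2)))
Add(6, Mul(Function('D')(-5), Function('c')(3))) = Add(6, Mul(Mul(Pow(Add(-11, -5), -1), Add(4, -5)), Mul(2, Pow(3, 2)))) = Add(6, Mul(Mul(Pow(-16, -1), -1), Mul(2, 9))) = Add(6, Mul(Mul(Rational(-1, 16), -1), 18)) = Add(6, Mul(Rational(1, 16), 18)) = Add(6, Rational(9, 8)) = Rational(57, 8)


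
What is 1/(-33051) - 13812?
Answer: -456500413/33051 ≈ -13812.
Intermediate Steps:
1/(-33051) - 13812 = -1/33051 - 13812 = -456500413/33051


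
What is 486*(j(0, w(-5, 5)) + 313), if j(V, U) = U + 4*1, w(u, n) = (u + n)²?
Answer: 154062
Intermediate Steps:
w(u, n) = (n + u)²
j(V, U) = 4 + U (j(V, U) = U + 4 = 4 + U)
486*(j(0, w(-5, 5)) + 313) = 486*((4 + (5 - 5)²) + 313) = 486*((4 + 0²) + 313) = 486*((4 + 0) + 313) = 486*(4 + 313) = 486*317 = 154062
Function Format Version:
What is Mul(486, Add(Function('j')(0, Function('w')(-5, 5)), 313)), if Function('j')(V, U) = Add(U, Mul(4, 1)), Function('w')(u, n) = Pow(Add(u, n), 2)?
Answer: 154062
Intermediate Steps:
Function('w')(u, n) = Pow(Add(n, u), 2)
Function('j')(V, U) = Add(4, U) (Function('j')(V, U) = Add(U, 4) = Add(4, U))
Mul(486, Add(Function('j')(0, Function('w')(-5, 5)), 313)) = Mul(486, Add(Add(4, Pow(Add(5, -5), 2)), 313)) = Mul(486, Add(Add(4, Pow(0, 2)), 313)) = Mul(486, Add(Add(4, 0), 313)) = Mul(486, Add(4, 313)) = Mul(486, 317) = 154062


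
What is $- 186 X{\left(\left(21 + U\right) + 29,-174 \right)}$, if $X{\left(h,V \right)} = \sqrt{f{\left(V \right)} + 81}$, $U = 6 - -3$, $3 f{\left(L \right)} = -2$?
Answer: $- 62 \sqrt{723} \approx -1667.1$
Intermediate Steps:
$f{\left(L \right)} = - \frac{2}{3}$ ($f{\left(L \right)} = \frac{1}{3} \left(-2\right) = - \frac{2}{3}$)
$U = 9$ ($U = 6 + 3 = 9$)
$X{\left(h,V \right)} = \frac{\sqrt{723}}{3}$ ($X{\left(h,V \right)} = \sqrt{- \frac{2}{3} + 81} = \sqrt{\frac{241}{3}} = \frac{\sqrt{723}}{3}$)
$- 186 X{\left(\left(21 + U\right) + 29,-174 \right)} = - 186 \frac{\sqrt{723}}{3} = - 62 \sqrt{723}$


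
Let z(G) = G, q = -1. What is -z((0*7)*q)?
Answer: 0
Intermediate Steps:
-z((0*7)*q) = -0*7*(-1) = -0*(-1) = -1*0 = 0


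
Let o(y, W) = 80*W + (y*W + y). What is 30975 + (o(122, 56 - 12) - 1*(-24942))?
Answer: 64927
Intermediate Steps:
o(y, W) = y + 80*W + W*y (o(y, W) = 80*W + (W*y + y) = 80*W + (y + W*y) = y + 80*W + W*y)
30975 + (o(122, 56 - 12) - 1*(-24942)) = 30975 + ((122 + 80*(56 - 12) + (56 - 12)*122) - 1*(-24942)) = 30975 + ((122 + 80*44 + 44*122) + 24942) = 30975 + ((122 + 3520 + 5368) + 24942) = 30975 + (9010 + 24942) = 30975 + 33952 = 64927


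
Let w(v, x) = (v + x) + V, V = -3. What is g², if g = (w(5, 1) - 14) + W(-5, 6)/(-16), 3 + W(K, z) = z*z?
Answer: 43681/256 ≈ 170.63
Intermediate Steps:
W(K, z) = -3 + z² (W(K, z) = -3 + z*z = -3 + z²)
w(v, x) = -3 + v + x (w(v, x) = (v + x) - 3 = -3 + v + x)
g = -209/16 (g = ((-3 + 5 + 1) - 14) + (-3 + 6²)/(-16) = (3 - 14) + (-3 + 36)*(-1/16) = -11 + 33*(-1/16) = -11 - 33/16 = -209/16 ≈ -13.063)
g² = (-209/16)² = 43681/256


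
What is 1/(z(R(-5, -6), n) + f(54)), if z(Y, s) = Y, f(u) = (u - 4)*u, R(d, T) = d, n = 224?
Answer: 1/2695 ≈ 0.00037106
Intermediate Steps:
f(u) = u*(-4 + u) (f(u) = (-4 + u)*u = u*(-4 + u))
1/(z(R(-5, -6), n) + f(54)) = 1/(-5 + 54*(-4 + 54)) = 1/(-5 + 54*50) = 1/(-5 + 2700) = 1/2695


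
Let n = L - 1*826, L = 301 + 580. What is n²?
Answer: 3025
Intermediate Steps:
L = 881
n = 55 (n = 881 - 1*826 = 881 - 826 = 55)
n² = 55² = 3025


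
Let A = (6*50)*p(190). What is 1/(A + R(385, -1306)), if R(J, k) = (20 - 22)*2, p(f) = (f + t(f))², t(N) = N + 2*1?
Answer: 1/43777196 ≈ 2.2843e-8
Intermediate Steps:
t(N) = 2 + N (t(N) = N + 2 = 2 + N)
p(f) = (2 + 2*f)² (p(f) = (f + (2 + f))² = (2 + 2*f)²)
R(J, k) = -4 (R(J, k) = -2*2 = -4)
A = 43777200 (A = (6*50)*(4*(1 + 190)²) = 300*(4*191²) = 300*(4*36481) = 300*145924 = 43777200)
1/(A + R(385, -1306)) = 1/(43777200 - 4) = 1/43777196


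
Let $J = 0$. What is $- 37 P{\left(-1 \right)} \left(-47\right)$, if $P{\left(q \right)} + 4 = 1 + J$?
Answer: $-5217$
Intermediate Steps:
$P{\left(q \right)} = -3$ ($P{\left(q \right)} = -4 + \left(1 + 0\right) = -4 + 1 = -3$)
$- 37 P{\left(-1 \right)} \left(-47\right) = \left(-37\right) \left(-3\right) \left(-47\right) = 111 \left(-47\right) = -5217$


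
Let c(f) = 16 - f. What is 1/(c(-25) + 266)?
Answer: 1/307 ≈ 0.0032573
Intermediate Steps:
1/(c(-25) + 266) = 1/((16 - 1*(-25)) + 266) = 1/((16 + 25) + 266) = 1/(41 + 266) = 1/307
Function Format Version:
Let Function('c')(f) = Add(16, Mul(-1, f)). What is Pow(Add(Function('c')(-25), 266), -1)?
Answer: Rational(1, 307) ≈ 0.0032573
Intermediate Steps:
Pow(Add(Function('c')(-25), 266), -1) = Pow(Add(Add(16, Mul(-1, -25)), 266), -1) = Pow(Add(Add(16, 25), 266), -1) = Pow(Add(41, 266), -1) = Pow(307, -1) = Rational(1, 307)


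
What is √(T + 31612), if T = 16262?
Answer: √47874 ≈ 218.80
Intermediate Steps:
√(T + 31612) = √(16262 + 31612) = √47874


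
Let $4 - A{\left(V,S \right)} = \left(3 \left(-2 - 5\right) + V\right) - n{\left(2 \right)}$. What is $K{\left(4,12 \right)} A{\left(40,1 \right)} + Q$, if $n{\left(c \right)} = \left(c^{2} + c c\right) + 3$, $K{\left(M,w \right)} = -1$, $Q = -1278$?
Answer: $-1274$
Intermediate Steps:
$n{\left(c \right)} = 3 + 2 c^{2}$ ($n{\left(c \right)} = \left(c^{2} + c^{2}\right) + 3 = 2 c^{2} + 3 = 3 + 2 c^{2}$)
$A{\left(V,S \right)} = 36 - V$ ($A{\left(V,S \right)} = 4 - \left(\left(3 \left(-2 - 5\right) + V\right) - \left(3 + 2 \cdot 2^{2}\right)\right) = 4 - \left(\left(3 \left(-7\right) + V\right) - \left(3 + 2 \cdot 4\right)\right) = 4 - \left(\left(-21 + V\right) - \left(3 + 8\right)\right) = 4 - \left(\left(-21 + V\right) - 11\right) = 4 - \left(-32 + V\right) = 36 - V$)
$K{\left(4,12 \right)} A{\left(40,1 \right)} + Q = - (36 - 40) - 1278 = \left(-1\right) \left(-4\right) - 1278 = 4 - 1278 = -1274$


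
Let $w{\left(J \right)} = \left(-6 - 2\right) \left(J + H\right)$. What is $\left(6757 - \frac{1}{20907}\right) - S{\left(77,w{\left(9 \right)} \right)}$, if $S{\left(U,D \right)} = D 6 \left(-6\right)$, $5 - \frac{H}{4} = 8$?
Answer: $\frac{159332246}{20907} \approx 7621.0$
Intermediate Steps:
$H = -12$ ($H = 20 - 32 = -12$)
$w{\left(J \right)} = 96 - 8 J$ ($w{\left(J \right)} = \left(-6 - 2\right) \left(J - 12\right) = - 8 \left(-12 + J\right) = 96 - 8 J$)
$S{\left(U,D \right)} = - 36 D$ ($S{\left(U,D \right)} = 6 D \left(-6\right) = - 36 D$)
$\left(6757 - \frac{1}{20907}\right) - S{\left(77,w{\left(9 \right)} \right)} = \left(6757 - \frac{1}{20907}\right) - - 36 \left(96 - 72\right) = \left(6757 - \frac{1}{20907}\right) - \left(-36\right) 24 = \frac{141268598}{20907} - -864 = \frac{141268598}{20907} + 864 = \frac{159332246}{20907}$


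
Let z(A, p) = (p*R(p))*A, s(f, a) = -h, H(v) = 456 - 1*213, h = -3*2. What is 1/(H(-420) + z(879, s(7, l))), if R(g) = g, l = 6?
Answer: 1/31887 ≈ 3.1361e-5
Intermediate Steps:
h = -6
H(v) = 243 (H(v) = 456 - 213 = 243)
s(f, a) = 6 (s(f, a) = -1*(-6) = 6)
z(A, p) = A*p² (z(A, p) = (p*p)*A = p²*A = A*p²)
1/(H(-420) + z(879, s(7, l))) = 1/(243 + 879*6²) = 1/(243 + 879*36) = 1/(243 + 31644) = 1/31887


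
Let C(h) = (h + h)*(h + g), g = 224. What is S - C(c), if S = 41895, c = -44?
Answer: 57735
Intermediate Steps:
C(h) = 2*h*(224 + h) (C(h) = (h + h)*(h + 224) = (2*h)*(224 + h) = 2*h*(224 + h))
S - C(c) = 41895 - 2*(-44)*(224 - 44) = 41895 - 2*(-44)*180 = 41895 - 1*(-15840) = 41895 + 15840 = 57735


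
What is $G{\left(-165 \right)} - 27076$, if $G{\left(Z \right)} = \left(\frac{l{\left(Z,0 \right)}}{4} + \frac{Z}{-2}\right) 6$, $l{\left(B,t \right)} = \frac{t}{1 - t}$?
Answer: $-26581$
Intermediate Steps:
$G{\left(Z \right)} = - 3 Z$ ($G{\left(Z \right)} = \left(\frac{\left(-1\right) 0 \frac{1}{-1 + 0}}{4} + \frac{Z}{-2}\right) 6 = \left(\left(-1\right) 0 \frac{1}{-1} \cdot \frac{1}{4} + Z \left(- \frac{1}{2}\right)\right) 6 = \left(\left(-1\right) 0 \left(-1\right) \frac{1}{4} - \frac{Z}{2}\right) 6 = \left(0 \cdot \frac{1}{4} - \frac{Z}{2}\right) 6 = \left(0 - \frac{Z}{2}\right) 6 = - \frac{Z}{2} \cdot 6 = - 3 Z$)
$G{\left(-165 \right)} - 27076 = \left(-3\right) \left(-165\right) - 27076 = 495 - 27076 = -26581$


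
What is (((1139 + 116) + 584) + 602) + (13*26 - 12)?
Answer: 2767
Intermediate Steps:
(((1139 + 116) + 584) + 602) + (13*26 - 12) = ((1255 + 584) + 602) + (338 - 12) = (1839 + 602) + 326 = 2441 + 326 = 2767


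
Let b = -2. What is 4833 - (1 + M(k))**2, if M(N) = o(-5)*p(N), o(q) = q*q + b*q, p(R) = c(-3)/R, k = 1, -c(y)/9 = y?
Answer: -890083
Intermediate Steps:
c(y) = -9*y
p(R) = 27/R (p(R) = (-9*(-3))/R = 27/R)
o(q) = q**2 - 2*q (o(q) = q*q - 2*q = q**2 - 2*q)
M(N) = 945/N (M(N) = (-5*(-2 - 5))*(27/N) = (-5*(-7))*(27/N) = 35*(27/N) = 945/N)
4833 - (1 + M(k))**2 = 4833 - (1 + 945/1)**2 = 4833 - (1 + 945*1)**2 = 4833 - (1 + 945)**2 = 4833 - 1*946**2 = 4833 - 1*894916 = 4833 - 894916 = -890083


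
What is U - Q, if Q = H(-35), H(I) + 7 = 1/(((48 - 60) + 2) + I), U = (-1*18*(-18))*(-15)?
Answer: -218384/45 ≈ -4853.0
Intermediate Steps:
U = -4860 (U = -18*(-18)*(-15) = 324*(-15) = -4860)
H(I) = -7 + 1/(-10 + I) (H(I) = -7 + 1/(((48 - 60) + 2) + I) = -7 + 1/((-12 + 2) + I) = -7 + 1/(-10 + I))
Q = -316/45 (Q = (71 - 7*(-35))/(-10 - 35) = (71 + 245)/(-45) = -1/45*316 = -316/45 ≈ -7.0222)
U - Q = -4860 - 1*(-316/45) = -4860 + 316/45 = -218384/45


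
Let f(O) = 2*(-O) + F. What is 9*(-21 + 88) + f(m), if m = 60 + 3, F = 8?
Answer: 485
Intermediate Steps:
m = 63
f(O) = 8 - 2*O (f(O) = 2*(-O) + 8 = -2*O + 8 = 8 - 2*O)
9*(-21 + 88) + f(m) = 9*(-21 + 88) + (8 - 2*63) = 9*67 + (8 - 126) = 603 - 118 = 485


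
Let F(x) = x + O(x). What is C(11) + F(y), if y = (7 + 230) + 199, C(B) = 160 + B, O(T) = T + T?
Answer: 1479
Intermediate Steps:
O(T) = 2*T
y = 436 (y = 237 + 199 = 436)
F(x) = 3*x (F(x) = x + 2*x = 3*x)
C(11) + F(y) = (160 + 11) + 3*436 = 171 + 1308 = 1479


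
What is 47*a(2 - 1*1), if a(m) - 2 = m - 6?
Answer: -141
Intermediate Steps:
a(m) = -4 + m (a(m) = 2 + (m - 6) = 2 + (-6 + m) = -4 + m)
47*a(2 - 1*1) = 47*(-4 + (2 - 1*1)) = 47*(-4 + (2 - 1)) = 47*(-4 + 1) = 47*(-3) = -141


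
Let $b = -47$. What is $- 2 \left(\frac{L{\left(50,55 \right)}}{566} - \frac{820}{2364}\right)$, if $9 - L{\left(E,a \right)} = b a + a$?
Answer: $- \frac{1384519}{167253} \approx -8.278$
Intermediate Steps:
$L{\left(E,a \right)} = 9 + 46 a$ ($L{\left(E,a \right)} = 9 - \left(- 47 a + a\right) = 9 - - 46 a = 9 + 46 a$)
$- 2 \left(\frac{L{\left(50,55 \right)}}{566} - \frac{820}{2364}\right) = - 2 \left(\frac{9 + 46 \cdot 55}{566} - \frac{820}{2364}\right) = - 2 \left(\left(9 + 2530\right) \frac{1}{566} - \frac{205}{591}\right) = - 2 \left(2539 \cdot \frac{1}{566} - \frac{205}{591}\right) = - 2 \left(\frac{2539}{566} - \frac{205}{591}\right) = \left(-2\right) \frac{1384519}{334506} = - \frac{1384519}{167253}$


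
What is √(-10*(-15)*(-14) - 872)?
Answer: 2*I*√743 ≈ 54.516*I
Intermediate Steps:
√(-10*(-15)*(-14) - 872) = √(150*(-14) - 872) = √(-2100 - 872) = √(-2972) = 2*I*√743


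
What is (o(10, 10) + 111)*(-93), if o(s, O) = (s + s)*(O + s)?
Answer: -47523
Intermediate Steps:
o(s, O) = 2*s*(O + s) (o(s, O) = (2*s)*(O + s) = 2*s*(O + s))
(o(10, 10) + 111)*(-93) = (2*10*(10 + 10) + 111)*(-93) = (2*10*20 + 111)*(-93) = (400 + 111)*(-93) = 511*(-93) = -47523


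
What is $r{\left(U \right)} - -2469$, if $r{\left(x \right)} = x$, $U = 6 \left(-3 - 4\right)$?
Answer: $2427$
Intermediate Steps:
$U = -42$ ($U = 6 \left(-7\right) = -42$)
$r{\left(U \right)} - -2469 = -42 - -2469 = -42 + 2469 = 2427$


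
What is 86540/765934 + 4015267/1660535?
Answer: 1609566106639/635930107345 ≈ 2.5310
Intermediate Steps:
86540/765934 + 4015267/1660535 = 86540*(1/765934) + 4015267*(1/1660535) = 43270/382967 + 4015267/1660535 = 1609566106639/635930107345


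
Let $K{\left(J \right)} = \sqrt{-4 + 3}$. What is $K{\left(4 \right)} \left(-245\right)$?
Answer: $- 245 i \approx - 245.0 i$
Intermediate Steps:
$K{\left(J \right)} = i$ ($K{\left(J \right)} = \sqrt{-1} = i$)
$K{\left(4 \right)} \left(-245\right) = i \left(-245\right) = - 245 i$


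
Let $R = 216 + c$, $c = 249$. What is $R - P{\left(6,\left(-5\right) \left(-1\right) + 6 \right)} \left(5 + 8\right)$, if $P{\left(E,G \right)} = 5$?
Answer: $400$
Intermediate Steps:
$R = 465$ ($R = 216 + 249 = 465$)
$R - P{\left(6,\left(-5\right) \left(-1\right) + 6 \right)} \left(5 + 8\right) = 465 - 5 \left(5 + 8\right) = 465 - 5 \cdot 13 = 465 - 65 = 400$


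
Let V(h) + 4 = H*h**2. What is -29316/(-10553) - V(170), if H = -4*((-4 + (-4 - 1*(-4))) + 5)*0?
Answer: 71528/10553 ≈ 6.7780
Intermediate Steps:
H = 0 (H = -4*((-4 + (-4 + 4)) + 5)*0 = -4*((-4 + 0) + 5)*0 = -4*(-4 + 5)*0 = -4*1*0 = -4*0 = 0)
V(h) = -4 (V(h) = -4 + 0*h**2 = -4 + 0 = -4)
-29316/(-10553) - V(170) = -29316/(-10553) - 1*(-4) = -29316*(-1/10553) + 4 = 29316/10553 + 4 = 71528/10553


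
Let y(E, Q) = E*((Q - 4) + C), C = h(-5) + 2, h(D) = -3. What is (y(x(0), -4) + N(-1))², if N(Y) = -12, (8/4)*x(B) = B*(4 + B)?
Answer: 144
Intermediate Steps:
x(B) = B*(4 + B)/2 (x(B) = (B*(4 + B))/2 = B*(4 + B)/2)
C = -1 (C = -3 + 2 = -1)
y(E, Q) = E*(-5 + Q) (y(E, Q) = E*((Q - 4) - 1) = E*((-4 + Q) - 1) = E*(-5 + Q))
(y(x(0), -4) + N(-1))² = (((½)*0*(4 + 0))*(-5 - 4) - 12)² = (((½)*0*4)*(-9) - 12)² = (0*(-9) - 12)² = (0 - 12)² = (-12)² = 144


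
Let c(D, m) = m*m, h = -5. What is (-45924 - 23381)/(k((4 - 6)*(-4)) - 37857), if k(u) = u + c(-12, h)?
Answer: 69305/37824 ≈ 1.8323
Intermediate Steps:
c(D, m) = m²
k(u) = 25 + u (k(u) = u + (-5)² = u + 25 = 25 + u)
(-45924 - 23381)/(k((4 - 6)*(-4)) - 37857) = (-45924 - 23381)/((25 + (4 - 6)*(-4)) - 37857) = -69305/((25 - 2*(-4)) - 37857) = -69305/((25 + 8) - 37857) = -69305/(33 - 37857) = -69305/(-37824) = -69305*(-1/37824) = 69305/37824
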